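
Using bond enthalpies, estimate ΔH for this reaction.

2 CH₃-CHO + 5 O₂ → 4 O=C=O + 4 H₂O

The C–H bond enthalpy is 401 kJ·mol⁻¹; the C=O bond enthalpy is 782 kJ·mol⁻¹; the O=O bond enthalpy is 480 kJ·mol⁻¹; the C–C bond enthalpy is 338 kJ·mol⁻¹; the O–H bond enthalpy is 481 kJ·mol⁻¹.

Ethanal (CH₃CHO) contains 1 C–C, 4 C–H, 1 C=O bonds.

Bonds broken (reactants):
  C–C: 2 × 338 = 676
  C–H: 8 × 401 = 3208
  C=O: 2 × 782 = 1564
  O=O: 5 × 480 = 2400
  Σ(broken) = 7848 kJ
Bonds formed (products):
  C=O: 8 × 782 = 6256
  O–H: 8 × 481 = 3848
  Σ(formed) = 10104 kJ
ΔH = Σ(broken) − Σ(formed) = 7848 − 10104 = −2256 kJ

ΔH ≈ −2256 kJ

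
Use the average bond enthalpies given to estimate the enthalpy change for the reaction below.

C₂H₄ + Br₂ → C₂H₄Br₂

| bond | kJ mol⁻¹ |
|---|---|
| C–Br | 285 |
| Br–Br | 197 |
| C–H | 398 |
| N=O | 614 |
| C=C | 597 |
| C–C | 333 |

ΔH ≈ −109 kJ

Bonds broken (reactants):
  Br–Br: 1 × 197 = 197
  C–H: 4 × 398 = 1592
  C=C: 1 × 597 = 597
  Σ(broken) = 2386 kJ
Bonds formed (products):
  C–Br: 2 × 285 = 570
  C–C: 1 × 333 = 333
  C–H: 4 × 398 = 1592
  Σ(formed) = 2495 kJ
ΔH = Σ(broken) − Σ(formed) = 2386 − 2495 = −109 kJ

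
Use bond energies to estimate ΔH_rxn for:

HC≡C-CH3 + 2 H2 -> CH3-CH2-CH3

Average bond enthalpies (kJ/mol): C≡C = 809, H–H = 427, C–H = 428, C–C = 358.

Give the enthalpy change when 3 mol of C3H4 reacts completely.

Bonds broken (reactants):
  C≡C: 1 × 809 = 809
  C–C: 1 × 358 = 358
  C–H: 4 × 428 = 1712
  H–H: 2 × 427 = 854
  Σ(broken) = 3733 kJ
Bonds formed (products):
  C–C: 2 × 358 = 716
  C–H: 8 × 428 = 3424
  Σ(formed) = 4140 kJ
ΔH = Σ(broken) − Σ(formed) = 3733 − 4140 = −407 kJ
For 3× the reaction as written: 3 × (−407) = −1221 kJ

ΔH = −1221 kJ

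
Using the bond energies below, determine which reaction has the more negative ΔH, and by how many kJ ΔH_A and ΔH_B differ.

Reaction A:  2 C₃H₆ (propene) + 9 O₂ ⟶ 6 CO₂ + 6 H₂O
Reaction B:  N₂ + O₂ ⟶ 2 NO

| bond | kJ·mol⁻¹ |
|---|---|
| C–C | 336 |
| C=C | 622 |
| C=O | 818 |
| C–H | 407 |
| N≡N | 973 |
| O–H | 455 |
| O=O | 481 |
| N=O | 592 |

Reaction A:
  Bonds broken (reactants):
    C–C: 2 × 336 = 672
    C–H: 12 × 407 = 4884
    C=C: 2 × 622 = 1244
    O=O: 9 × 481 = 4329
    Σ(broken) = 11129 kJ
  Bonds formed (products):
    C=O: 12 × 818 = 9816
    O–H: 12 × 455 = 5460
    Σ(formed) = 15276 kJ
  ΔH_A = 11129 − 15276 = −4147 kJ
Reaction B:
  Bonds broken (reactants):
    N≡N: 1 × 973 = 973
    O=O: 1 × 481 = 481
    Σ(broken) = 1454 kJ
  Bonds formed (products):
    N=O: 2 × 592 = 1184
    Σ(formed) = 1184 kJ
  ΔH_B = 1454 − 1184 = +270 kJ
ΔH_A − ΔH_B = −4417 kJ, so reaction A has the more negative ΔH; |ΔH_A − ΔH_B| = 4417 kJ.

Reaction A, by 4417 kJ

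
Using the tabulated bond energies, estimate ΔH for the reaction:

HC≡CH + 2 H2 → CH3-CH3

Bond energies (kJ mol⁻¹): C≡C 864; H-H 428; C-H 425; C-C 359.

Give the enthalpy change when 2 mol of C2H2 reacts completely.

ΔH = −678 kJ

Bonds broken (reactants):
  C≡C: 1 × 864 = 864
  C-H: 2 × 425 = 850
  H-H: 2 × 428 = 856
  Σ(broken) = 2570 kJ
Bonds formed (products):
  C-C: 1 × 359 = 359
  C-H: 6 × 425 = 2550
  Σ(formed) = 2909 kJ
ΔH = Σ(broken) − Σ(formed) = 2570 − 2909 = −339 kJ
For 2× the reaction as written: 2 × (−339) = −678 kJ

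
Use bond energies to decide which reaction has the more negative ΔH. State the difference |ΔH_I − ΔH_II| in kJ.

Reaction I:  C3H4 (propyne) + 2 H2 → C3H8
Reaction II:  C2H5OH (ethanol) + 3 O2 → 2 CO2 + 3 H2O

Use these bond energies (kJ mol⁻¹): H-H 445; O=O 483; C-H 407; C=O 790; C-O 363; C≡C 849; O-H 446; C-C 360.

Reaction I:
  Bonds broken (reactants):
    C≡C: 1 × 849 = 849
    C-C: 1 × 360 = 360
    C-H: 4 × 407 = 1628
    H-H: 2 × 445 = 890
    Σ(broken) = 3727 kJ
  Bonds formed (products):
    C-C: 2 × 360 = 720
    C-H: 8 × 407 = 3256
    Σ(formed) = 3976 kJ
  ΔH_I = 3727 − 3976 = −249 kJ
Reaction II:
  Bonds broken (reactants):
    C-C: 1 × 360 = 360
    C-H: 5 × 407 = 2035
    C-O: 1 × 363 = 363
    O-H: 1 × 446 = 446
    O=O: 3 × 483 = 1449
    Σ(broken) = 4653 kJ
  Bonds formed (products):
    C=O: 4 × 790 = 3160
    O-H: 6 × 446 = 2676
    Σ(formed) = 5836 kJ
  ΔH_II = 4653 − 5836 = −1183 kJ
ΔH_I − ΔH_II = +934 kJ, so reaction II has the more negative ΔH; |ΔH_I − ΔH_II| = 934 kJ.

Reaction II, by 934 kJ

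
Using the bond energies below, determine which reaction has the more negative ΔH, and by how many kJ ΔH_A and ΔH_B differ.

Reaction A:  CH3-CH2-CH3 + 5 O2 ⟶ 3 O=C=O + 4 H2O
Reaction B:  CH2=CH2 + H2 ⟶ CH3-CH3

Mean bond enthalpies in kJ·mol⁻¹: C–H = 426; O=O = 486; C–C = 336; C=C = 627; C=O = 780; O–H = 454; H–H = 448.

Reaction A, by 1689 kJ

Reaction A:
  Bonds broken (reactants):
    C–C: 2 × 336 = 672
    C–H: 8 × 426 = 3408
    O=O: 5 × 486 = 2430
    Σ(broken) = 6510 kJ
  Bonds formed (products):
    C=O: 6 × 780 = 4680
    O–H: 8 × 454 = 3632
    Σ(formed) = 8312 kJ
  ΔH_A = 6510 − 8312 = −1802 kJ
Reaction B:
  Bonds broken (reactants):
    C–H: 4 × 426 = 1704
    C=C: 1 × 627 = 627
    H–H: 1 × 448 = 448
    Σ(broken) = 2779 kJ
  Bonds formed (products):
    C–C: 1 × 336 = 336
    C–H: 6 × 426 = 2556
    Σ(formed) = 2892 kJ
  ΔH_B = 2779 − 2892 = −113 kJ
ΔH_A − ΔH_B = −1689 kJ, so reaction A has the more negative ΔH; |ΔH_A − ΔH_B| = 1689 kJ.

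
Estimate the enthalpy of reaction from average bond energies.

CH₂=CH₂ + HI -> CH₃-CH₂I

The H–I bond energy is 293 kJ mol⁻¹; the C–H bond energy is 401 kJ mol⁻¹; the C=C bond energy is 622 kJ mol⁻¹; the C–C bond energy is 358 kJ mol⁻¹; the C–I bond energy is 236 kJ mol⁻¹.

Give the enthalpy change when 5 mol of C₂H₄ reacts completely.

Bonds broken (reactants):
  C–H: 4 × 401 = 1604
  C=C: 1 × 622 = 622
  H–I: 1 × 293 = 293
  Σ(broken) = 2519 kJ
Bonds formed (products):
  C–C: 1 × 358 = 358
  C–H: 5 × 401 = 2005
  C–I: 1 × 236 = 236
  Σ(formed) = 2599 kJ
ΔH = Σ(broken) − Σ(formed) = 2519 − 2599 = −80 kJ
For 5× the reaction as written: 5 × (−80) = −400 kJ

ΔH = −400 kJ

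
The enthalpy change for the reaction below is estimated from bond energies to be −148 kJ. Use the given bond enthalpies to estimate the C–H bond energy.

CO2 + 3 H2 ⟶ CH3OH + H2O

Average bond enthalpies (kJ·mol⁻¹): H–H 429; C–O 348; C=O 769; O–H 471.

D(C–H) ≈ 404 kJ/mol

Let D be the C–H bond energy.
Σ(broken) = 2×769 + 3×429 = 2825
Σ(formed) = 3×D + 1×348 + 3×471 = 1761 + 3D
ΔH = Σ(broken) − Σ(formed) = (2825) − (1761 + 3D) = +1064 − 3D
Setting this equal to −148 kJ gives 3D = 1212, so D = 404 kJ/mol.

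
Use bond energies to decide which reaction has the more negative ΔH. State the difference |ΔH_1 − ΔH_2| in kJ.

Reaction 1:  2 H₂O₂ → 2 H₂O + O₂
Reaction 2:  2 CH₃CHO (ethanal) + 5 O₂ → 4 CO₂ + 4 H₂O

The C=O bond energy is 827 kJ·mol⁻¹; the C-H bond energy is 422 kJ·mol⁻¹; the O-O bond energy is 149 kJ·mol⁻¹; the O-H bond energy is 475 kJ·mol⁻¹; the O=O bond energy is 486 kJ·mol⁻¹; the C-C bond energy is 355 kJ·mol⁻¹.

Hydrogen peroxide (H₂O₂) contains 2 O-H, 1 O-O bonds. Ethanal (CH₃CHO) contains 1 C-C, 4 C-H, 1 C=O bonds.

Reaction 2, by 2058 kJ

Reaction 1:
  Bonds broken (reactants):
    O-H: 4 × 475 = 1900
    O-O: 2 × 149 = 298
    Σ(broken) = 2198 kJ
  Bonds formed (products):
    O-H: 4 × 475 = 1900
    O=O: 1 × 486 = 486
    Σ(formed) = 2386 kJ
  ΔH_1 = 2198 − 2386 = −188 kJ
Reaction 2:
  Bonds broken (reactants):
    C-C: 2 × 355 = 710
    C-H: 8 × 422 = 3376
    C=O: 2 × 827 = 1654
    O=O: 5 × 486 = 2430
    Σ(broken) = 8170 kJ
  Bonds formed (products):
    C=O: 8 × 827 = 6616
    O-H: 8 × 475 = 3800
    Σ(formed) = 10416 kJ
  ΔH_2 = 8170 − 10416 = −2246 kJ
ΔH_1 − ΔH_2 = +2058 kJ, so reaction 2 has the more negative ΔH; |ΔH_1 − ΔH_2| = 2058 kJ.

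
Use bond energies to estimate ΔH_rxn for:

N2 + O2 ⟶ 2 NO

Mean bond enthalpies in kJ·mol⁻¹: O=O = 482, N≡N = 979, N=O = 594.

ΔH ≈ +273 kJ

Bonds broken (reactants):
  N≡N: 1 × 979 = 979
  O=O: 1 × 482 = 482
  Σ(broken) = 1461 kJ
Bonds formed (products):
  N=O: 2 × 594 = 1188
  Σ(formed) = 1188 kJ
ΔH = Σ(broken) − Σ(formed) = 1461 − 1188 = +273 kJ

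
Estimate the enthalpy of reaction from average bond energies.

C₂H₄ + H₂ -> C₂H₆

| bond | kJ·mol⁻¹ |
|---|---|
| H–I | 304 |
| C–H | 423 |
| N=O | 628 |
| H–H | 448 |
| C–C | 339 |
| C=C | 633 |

Bonds broken (reactants):
  C–H: 4 × 423 = 1692
  C=C: 1 × 633 = 633
  H–H: 1 × 448 = 448
  Σ(broken) = 2773 kJ
Bonds formed (products):
  C–C: 1 × 339 = 339
  C–H: 6 × 423 = 2538
  Σ(formed) = 2877 kJ
ΔH = Σ(broken) − Σ(formed) = 2773 − 2877 = −104 kJ

ΔH ≈ −104 kJ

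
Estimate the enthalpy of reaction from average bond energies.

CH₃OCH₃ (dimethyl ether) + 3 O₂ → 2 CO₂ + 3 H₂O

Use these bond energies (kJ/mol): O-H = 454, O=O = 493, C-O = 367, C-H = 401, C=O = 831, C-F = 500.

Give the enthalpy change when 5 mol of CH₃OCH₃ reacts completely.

ΔH = −7145 kJ

Bonds broken (reactants):
  C-H: 6 × 401 = 2406
  C-O: 2 × 367 = 734
  O=O: 3 × 493 = 1479
  Σ(broken) = 4619 kJ
Bonds formed (products):
  C=O: 4 × 831 = 3324
  O-H: 6 × 454 = 2724
  Σ(formed) = 6048 kJ
ΔH = Σ(broken) − Σ(formed) = 4619 − 6048 = −1429 kJ
For 5× the reaction as written: 5 × (−1429) = −7145 kJ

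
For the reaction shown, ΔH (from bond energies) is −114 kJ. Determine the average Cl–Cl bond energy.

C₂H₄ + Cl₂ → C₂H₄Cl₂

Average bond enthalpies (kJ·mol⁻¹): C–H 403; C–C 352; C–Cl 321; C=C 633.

D(Cl–Cl) ≈ 247 kJ/mol

Let D be the Cl–Cl bond energy.
Σ(broken) = 4×403 + 1×633 + 1×D = 2245 + D
Σ(formed) = 1×352 + 2×321 + 4×403 = 2606
ΔH = Σ(broken) − Σ(formed) = (2245 + D) − (2606) = −361 + D
Setting this equal to −114 kJ gives D = 247 kJ/mol.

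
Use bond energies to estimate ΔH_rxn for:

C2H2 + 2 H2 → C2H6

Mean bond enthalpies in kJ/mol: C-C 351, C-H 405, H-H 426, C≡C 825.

Bonds broken (reactants):
  C≡C: 1 × 825 = 825
  C-H: 2 × 405 = 810
  H-H: 2 × 426 = 852
  Σ(broken) = 2487 kJ
Bonds formed (products):
  C-C: 1 × 351 = 351
  C-H: 6 × 405 = 2430
  Σ(formed) = 2781 kJ
ΔH = Σ(broken) − Σ(formed) = 2487 − 2781 = −294 kJ

ΔH ≈ −294 kJ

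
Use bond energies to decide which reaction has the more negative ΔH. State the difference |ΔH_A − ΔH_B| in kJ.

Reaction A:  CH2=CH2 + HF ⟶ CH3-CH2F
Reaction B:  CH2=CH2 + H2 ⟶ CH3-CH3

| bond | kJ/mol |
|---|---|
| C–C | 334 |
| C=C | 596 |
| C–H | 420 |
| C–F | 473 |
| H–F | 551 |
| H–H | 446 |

Reaction A:
  Bonds broken (reactants):
    C–H: 4 × 420 = 1680
    C=C: 1 × 596 = 596
    H–F: 1 × 551 = 551
    Σ(broken) = 2827 kJ
  Bonds formed (products):
    C–C: 1 × 334 = 334
    C–F: 1 × 473 = 473
    C–H: 5 × 420 = 2100
    Σ(formed) = 2907 kJ
  ΔH_A = 2827 − 2907 = −80 kJ
Reaction B:
  Bonds broken (reactants):
    C–H: 4 × 420 = 1680
    C=C: 1 × 596 = 596
    H–H: 1 × 446 = 446
    Σ(broken) = 2722 kJ
  Bonds formed (products):
    C–C: 1 × 334 = 334
    C–H: 6 × 420 = 2520
    Σ(formed) = 2854 kJ
  ΔH_B = 2722 − 2854 = −132 kJ
ΔH_A − ΔH_B = +52 kJ, so reaction B has the more negative ΔH; |ΔH_A − ΔH_B| = 52 kJ.

Reaction B, by 52 kJ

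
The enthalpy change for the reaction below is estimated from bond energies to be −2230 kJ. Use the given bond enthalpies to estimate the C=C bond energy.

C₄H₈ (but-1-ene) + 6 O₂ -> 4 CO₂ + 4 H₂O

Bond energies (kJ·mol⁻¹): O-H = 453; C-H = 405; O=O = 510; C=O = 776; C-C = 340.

Let D be the C=C bond energy.
Σ(broken) = 2×340 + 8×405 + 1×D + 6×510 = 6980 + D
Σ(formed) = 8×776 + 8×453 = 9832
ΔH = Σ(broken) − Σ(formed) = (6980 + D) − (9832) = −2852 + D
Setting this equal to −2230 kJ gives D = 622 kJ/mol.

D(C=C) ≈ 622 kJ/mol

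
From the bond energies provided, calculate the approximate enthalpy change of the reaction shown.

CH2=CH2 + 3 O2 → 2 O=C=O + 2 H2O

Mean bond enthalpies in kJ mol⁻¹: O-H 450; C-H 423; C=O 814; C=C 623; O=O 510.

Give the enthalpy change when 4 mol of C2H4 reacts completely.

ΔH = −4844 kJ

Bonds broken (reactants):
  C-H: 4 × 423 = 1692
  C=C: 1 × 623 = 623
  O=O: 3 × 510 = 1530
  Σ(broken) = 3845 kJ
Bonds formed (products):
  C=O: 4 × 814 = 3256
  O-H: 4 × 450 = 1800
  Σ(formed) = 5056 kJ
ΔH = Σ(broken) − Σ(formed) = 3845 − 5056 = −1211 kJ
For 4× the reaction as written: 4 × (−1211) = −4844 kJ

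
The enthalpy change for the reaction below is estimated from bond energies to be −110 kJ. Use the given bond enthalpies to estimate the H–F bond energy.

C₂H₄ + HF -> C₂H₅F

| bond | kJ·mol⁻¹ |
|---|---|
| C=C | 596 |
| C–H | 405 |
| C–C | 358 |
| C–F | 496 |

Let D be the H–F bond energy.
Σ(broken) = 4×405 + 1×596 + 1×D = 2216 + D
Σ(formed) = 1×358 + 1×496 + 5×405 = 2879
ΔH = Σ(broken) − Σ(formed) = (2216 + D) − (2879) = −663 + D
Setting this equal to −110 kJ gives D = 553 kJ/mol.

D(H–F) ≈ 553 kJ/mol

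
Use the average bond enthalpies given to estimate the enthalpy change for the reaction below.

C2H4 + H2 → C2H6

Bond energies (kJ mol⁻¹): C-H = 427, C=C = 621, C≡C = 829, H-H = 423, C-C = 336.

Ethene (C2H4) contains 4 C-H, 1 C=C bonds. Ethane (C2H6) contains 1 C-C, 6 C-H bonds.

ΔH ≈ −146 kJ

Bonds broken (reactants):
  C-H: 4 × 427 = 1708
  C=C: 1 × 621 = 621
  H-H: 1 × 423 = 423
  Σ(broken) = 2752 kJ
Bonds formed (products):
  C-C: 1 × 336 = 336
  C-H: 6 × 427 = 2562
  Σ(formed) = 2898 kJ
ΔH = Σ(broken) − Σ(formed) = 2752 − 2898 = −146 kJ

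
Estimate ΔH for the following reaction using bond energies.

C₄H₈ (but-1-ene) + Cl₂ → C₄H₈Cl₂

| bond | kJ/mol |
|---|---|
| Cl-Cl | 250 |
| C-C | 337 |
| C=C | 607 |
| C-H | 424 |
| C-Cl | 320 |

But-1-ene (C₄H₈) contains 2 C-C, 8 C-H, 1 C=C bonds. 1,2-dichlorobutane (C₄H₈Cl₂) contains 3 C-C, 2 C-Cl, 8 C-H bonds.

ΔH ≈ −120 kJ

Bonds broken (reactants):
  C-C: 2 × 337 = 674
  C-H: 8 × 424 = 3392
  C=C: 1 × 607 = 607
  Cl-Cl: 1 × 250 = 250
  Σ(broken) = 4923 kJ
Bonds formed (products):
  C-C: 3 × 337 = 1011
  C-Cl: 2 × 320 = 640
  C-H: 8 × 424 = 3392
  Σ(formed) = 5043 kJ
ΔH = Σ(broken) − Σ(formed) = 4923 − 5043 = −120 kJ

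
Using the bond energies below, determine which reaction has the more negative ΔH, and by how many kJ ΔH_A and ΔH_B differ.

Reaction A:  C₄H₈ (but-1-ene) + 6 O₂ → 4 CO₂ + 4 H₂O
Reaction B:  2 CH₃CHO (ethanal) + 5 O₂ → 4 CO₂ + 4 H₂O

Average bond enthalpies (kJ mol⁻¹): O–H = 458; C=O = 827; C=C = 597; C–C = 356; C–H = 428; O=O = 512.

Reaction A:
  Bonds broken (reactants):
    C–C: 2 × 356 = 712
    C–H: 8 × 428 = 3424
    C=C: 1 × 597 = 597
    O=O: 6 × 512 = 3072
    Σ(broken) = 7805 kJ
  Bonds formed (products):
    C=O: 8 × 827 = 6616
    O–H: 8 × 458 = 3664
    Σ(formed) = 10280 kJ
  ΔH_A = 7805 − 10280 = −2475 kJ
Reaction B:
  Bonds broken (reactants):
    C–C: 2 × 356 = 712
    C–H: 8 × 428 = 3424
    C=O: 2 × 827 = 1654
    O=O: 5 × 512 = 2560
    Σ(broken) = 8350 kJ
  Bonds formed (products):
    C=O: 8 × 827 = 6616
    O–H: 8 × 458 = 3664
    Σ(formed) = 10280 kJ
  ΔH_B = 8350 − 10280 = −1930 kJ
ΔH_A − ΔH_B = −545 kJ, so reaction A has the more negative ΔH; |ΔH_A − ΔH_B| = 545 kJ.

Reaction A, by 545 kJ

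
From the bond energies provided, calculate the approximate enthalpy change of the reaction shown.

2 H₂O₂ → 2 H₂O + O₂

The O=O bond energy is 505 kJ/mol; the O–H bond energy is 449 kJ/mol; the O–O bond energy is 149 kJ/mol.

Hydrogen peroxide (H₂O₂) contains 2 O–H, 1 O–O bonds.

Bonds broken (reactants):
  O–H: 4 × 449 = 1796
  O–O: 2 × 149 = 298
  Σ(broken) = 2094 kJ
Bonds formed (products):
  O–H: 4 × 449 = 1796
  O=O: 1 × 505 = 505
  Σ(formed) = 2301 kJ
ΔH = Σ(broken) − Σ(formed) = 2094 − 2301 = −207 kJ

ΔH ≈ −207 kJ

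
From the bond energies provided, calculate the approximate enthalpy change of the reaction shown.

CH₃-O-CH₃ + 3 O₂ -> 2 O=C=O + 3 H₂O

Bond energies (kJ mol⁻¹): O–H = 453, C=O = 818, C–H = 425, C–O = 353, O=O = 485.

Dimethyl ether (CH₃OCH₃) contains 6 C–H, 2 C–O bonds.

Bonds broken (reactants):
  C–H: 6 × 425 = 2550
  C–O: 2 × 353 = 706
  O=O: 3 × 485 = 1455
  Σ(broken) = 4711 kJ
Bonds formed (products):
  C=O: 4 × 818 = 3272
  O–H: 6 × 453 = 2718
  Σ(formed) = 5990 kJ
ΔH = Σ(broken) − Σ(formed) = 4711 − 5990 = −1279 kJ

ΔH ≈ −1279 kJ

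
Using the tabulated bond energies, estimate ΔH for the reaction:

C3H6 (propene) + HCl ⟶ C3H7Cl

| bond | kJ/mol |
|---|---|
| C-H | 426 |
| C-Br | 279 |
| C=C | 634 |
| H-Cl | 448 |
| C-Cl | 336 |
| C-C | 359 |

Bonds broken (reactants):
  C-C: 1 × 359 = 359
  C-H: 6 × 426 = 2556
  C=C: 1 × 634 = 634
  H-Cl: 1 × 448 = 448
  Σ(broken) = 3997 kJ
Bonds formed (products):
  C-C: 2 × 359 = 718
  C-Cl: 1 × 336 = 336
  C-H: 7 × 426 = 2982
  Σ(formed) = 4036 kJ
ΔH = Σ(broken) − Σ(formed) = 3997 − 4036 = −39 kJ

ΔH ≈ −39 kJ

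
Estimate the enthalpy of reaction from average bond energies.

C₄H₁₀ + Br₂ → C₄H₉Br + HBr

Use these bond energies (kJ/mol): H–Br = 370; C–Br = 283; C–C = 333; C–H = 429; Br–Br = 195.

ΔH ≈ −29 kJ

Bonds broken (reactants):
  Br–Br: 1 × 195 = 195
  C–C: 3 × 333 = 999
  C–H: 10 × 429 = 4290
  Σ(broken) = 5484 kJ
Bonds formed (products):
  C–Br: 1 × 283 = 283
  C–C: 3 × 333 = 999
  C–H: 9 × 429 = 3861
  H–Br: 1 × 370 = 370
  Σ(formed) = 5513 kJ
ΔH = Σ(broken) − Σ(formed) = 5484 − 5513 = −29 kJ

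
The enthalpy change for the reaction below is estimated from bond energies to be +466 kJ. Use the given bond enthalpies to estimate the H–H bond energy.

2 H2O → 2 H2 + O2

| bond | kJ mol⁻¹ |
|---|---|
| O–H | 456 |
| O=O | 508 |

D(H–H) ≈ 425 kJ/mol

Let D be the H–H bond energy.
Σ(broken) = 4×456 = 1824
Σ(formed) = 2×D + 1×508 = 508 + 2D
ΔH = Σ(broken) − Σ(formed) = (1824) − (508 + 2D) = +1316 − 2D
Setting this equal to +466 kJ gives 2D = 850, so D = 425 kJ/mol.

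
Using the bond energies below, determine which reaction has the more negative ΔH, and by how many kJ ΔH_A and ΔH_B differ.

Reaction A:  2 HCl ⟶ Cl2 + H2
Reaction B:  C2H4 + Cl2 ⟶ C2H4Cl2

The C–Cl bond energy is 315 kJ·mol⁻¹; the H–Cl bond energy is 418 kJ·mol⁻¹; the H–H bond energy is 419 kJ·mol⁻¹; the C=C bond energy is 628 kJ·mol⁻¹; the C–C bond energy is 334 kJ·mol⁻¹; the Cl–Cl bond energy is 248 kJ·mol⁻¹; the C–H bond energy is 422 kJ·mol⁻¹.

Reaction B, by 257 kJ

Reaction A:
  Bonds broken (reactants):
    H–Cl: 2 × 418 = 836
    Σ(broken) = 836 kJ
  Bonds formed (products):
    Cl–Cl: 1 × 248 = 248
    H–H: 1 × 419 = 419
    Σ(formed) = 667 kJ
  ΔH_A = 836 − 667 = +169 kJ
Reaction B:
  Bonds broken (reactants):
    C–H: 4 × 422 = 1688
    C=C: 1 × 628 = 628
    Cl–Cl: 1 × 248 = 248
    Σ(broken) = 2564 kJ
  Bonds formed (products):
    C–C: 1 × 334 = 334
    C–Cl: 2 × 315 = 630
    C–H: 4 × 422 = 1688
    Σ(formed) = 2652 kJ
  ΔH_B = 2564 − 2652 = −88 kJ
ΔH_A − ΔH_B = +257 kJ, so reaction B has the more negative ΔH; |ΔH_A − ΔH_B| = 257 kJ.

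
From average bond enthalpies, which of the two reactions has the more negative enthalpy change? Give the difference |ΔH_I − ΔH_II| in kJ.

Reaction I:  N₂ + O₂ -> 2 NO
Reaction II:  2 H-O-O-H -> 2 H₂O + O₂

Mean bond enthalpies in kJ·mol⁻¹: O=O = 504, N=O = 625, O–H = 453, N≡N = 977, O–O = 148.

Reaction II, by 439 kJ

Reaction I:
  Bonds broken (reactants):
    N≡N: 1 × 977 = 977
    O=O: 1 × 504 = 504
    Σ(broken) = 1481 kJ
  Bonds formed (products):
    N=O: 2 × 625 = 1250
    Σ(formed) = 1250 kJ
  ΔH_I = 1481 − 1250 = +231 kJ
Reaction II:
  Bonds broken (reactants):
    O–H: 4 × 453 = 1812
    O–O: 2 × 148 = 296
    Σ(broken) = 2108 kJ
  Bonds formed (products):
    O–H: 4 × 453 = 1812
    O=O: 1 × 504 = 504
    Σ(formed) = 2316 kJ
  ΔH_II = 2108 − 2316 = −208 kJ
ΔH_I − ΔH_II = +439 kJ, so reaction II has the more negative ΔH; |ΔH_I − ΔH_II| = 439 kJ.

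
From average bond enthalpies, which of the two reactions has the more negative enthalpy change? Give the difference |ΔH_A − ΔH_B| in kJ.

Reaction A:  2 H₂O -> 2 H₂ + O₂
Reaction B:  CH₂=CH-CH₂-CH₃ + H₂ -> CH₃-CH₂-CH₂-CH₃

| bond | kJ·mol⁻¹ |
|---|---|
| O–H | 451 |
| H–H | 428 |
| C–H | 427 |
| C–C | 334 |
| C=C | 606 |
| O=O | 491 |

Reaction A:
  Bonds broken (reactants):
    O–H: 4 × 451 = 1804
    Σ(broken) = 1804 kJ
  Bonds formed (products):
    H–H: 2 × 428 = 856
    O=O: 1 × 491 = 491
    Σ(formed) = 1347 kJ
  ΔH_A = 1804 − 1347 = +457 kJ
Reaction B:
  Bonds broken (reactants):
    C–C: 2 × 334 = 668
    C–H: 8 × 427 = 3416
    C=C: 1 × 606 = 606
    H–H: 1 × 428 = 428
    Σ(broken) = 5118 kJ
  Bonds formed (products):
    C–C: 3 × 334 = 1002
    C–H: 10 × 427 = 4270
    Σ(formed) = 5272 kJ
  ΔH_B = 5118 − 5272 = −154 kJ
ΔH_A − ΔH_B = +611 kJ, so reaction B has the more negative ΔH; |ΔH_A − ΔH_B| = 611 kJ.

Reaction B, by 611 kJ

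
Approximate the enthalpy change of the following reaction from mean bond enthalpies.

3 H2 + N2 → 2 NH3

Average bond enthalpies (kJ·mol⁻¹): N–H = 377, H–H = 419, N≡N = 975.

Bonds broken (reactants):
  H–H: 3 × 419 = 1257
  N≡N: 1 × 975 = 975
  Σ(broken) = 2232 kJ
Bonds formed (products):
  N–H: 6 × 377 = 2262
  Σ(formed) = 2262 kJ
ΔH = Σ(broken) − Σ(formed) = 2232 − 2262 = −30 kJ

ΔH ≈ −30 kJ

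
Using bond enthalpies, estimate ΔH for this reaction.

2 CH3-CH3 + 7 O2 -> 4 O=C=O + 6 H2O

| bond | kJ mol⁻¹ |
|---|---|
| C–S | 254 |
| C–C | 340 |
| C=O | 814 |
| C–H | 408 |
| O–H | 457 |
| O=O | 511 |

ΔH ≈ −2843 kJ

Bonds broken (reactants):
  C–C: 2 × 340 = 680
  C–H: 12 × 408 = 4896
  O=O: 7 × 511 = 3577
  Σ(broken) = 9153 kJ
Bonds formed (products):
  C=O: 8 × 814 = 6512
  O–H: 12 × 457 = 5484
  Σ(formed) = 11996 kJ
ΔH = Σ(broken) − Σ(formed) = 9153 − 11996 = −2843 kJ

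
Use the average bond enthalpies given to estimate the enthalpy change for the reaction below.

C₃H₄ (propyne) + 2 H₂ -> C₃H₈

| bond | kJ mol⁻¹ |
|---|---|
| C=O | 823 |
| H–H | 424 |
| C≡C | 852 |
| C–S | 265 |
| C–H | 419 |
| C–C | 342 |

ΔH ≈ −318 kJ

Bonds broken (reactants):
  C≡C: 1 × 852 = 852
  C–C: 1 × 342 = 342
  C–H: 4 × 419 = 1676
  H–H: 2 × 424 = 848
  Σ(broken) = 3718 kJ
Bonds formed (products):
  C–C: 2 × 342 = 684
  C–H: 8 × 419 = 3352
  Σ(formed) = 4036 kJ
ΔH = Σ(broken) − Σ(formed) = 3718 − 4036 = −318 kJ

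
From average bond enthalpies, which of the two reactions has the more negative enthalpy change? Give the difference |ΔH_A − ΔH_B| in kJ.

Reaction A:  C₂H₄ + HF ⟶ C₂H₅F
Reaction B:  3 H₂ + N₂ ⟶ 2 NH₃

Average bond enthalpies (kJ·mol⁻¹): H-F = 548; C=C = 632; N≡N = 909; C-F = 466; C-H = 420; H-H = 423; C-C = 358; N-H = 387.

Reaction A:
  Bonds broken (reactants):
    C-H: 4 × 420 = 1680
    C=C: 1 × 632 = 632
    H-F: 1 × 548 = 548
    Σ(broken) = 2860 kJ
  Bonds formed (products):
    C-C: 1 × 358 = 358
    C-F: 1 × 466 = 466
    C-H: 5 × 420 = 2100
    Σ(formed) = 2924 kJ
  ΔH_A = 2860 − 2924 = −64 kJ
Reaction B:
  Bonds broken (reactants):
    H-H: 3 × 423 = 1269
    N≡N: 1 × 909 = 909
    Σ(broken) = 2178 kJ
  Bonds formed (products):
    N-H: 6 × 387 = 2322
    Σ(formed) = 2322 kJ
  ΔH_B = 2178 − 2322 = −144 kJ
ΔH_A − ΔH_B = +80 kJ, so reaction B has the more negative ΔH; |ΔH_A − ΔH_B| = 80 kJ.

Reaction B, by 80 kJ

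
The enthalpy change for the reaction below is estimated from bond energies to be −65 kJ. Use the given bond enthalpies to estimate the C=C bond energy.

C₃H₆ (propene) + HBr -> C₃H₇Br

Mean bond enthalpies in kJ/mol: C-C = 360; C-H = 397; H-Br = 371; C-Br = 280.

Let D be the C=C bond energy.
Σ(broken) = 1×360 + 6×397 + 1×D + 1×371 = 3113 + D
Σ(formed) = 1×280 + 2×360 + 7×397 = 3779
ΔH = Σ(broken) − Σ(formed) = (3113 + D) − (3779) = −666 + D
Setting this equal to −65 kJ gives D = 601 kJ/mol.

D(C=C) ≈ 601 kJ/mol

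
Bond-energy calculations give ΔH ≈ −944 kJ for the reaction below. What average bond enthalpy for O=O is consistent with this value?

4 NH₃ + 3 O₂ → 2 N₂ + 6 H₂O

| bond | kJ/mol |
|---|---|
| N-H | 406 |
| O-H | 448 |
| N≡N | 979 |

D(O=O) ≈ 506 kJ/mol

Let D be the O=O bond energy.
Σ(broken) = 12×406 + 3×D = 4872 + 3D
Σ(formed) = 2×979 + 12×448 = 7334
ΔH = Σ(broken) − Σ(formed) = (4872 + 3D) − (7334) = −2462 + 3D
Setting this equal to −944 kJ gives 3D = 1518, so D = 506 kJ/mol.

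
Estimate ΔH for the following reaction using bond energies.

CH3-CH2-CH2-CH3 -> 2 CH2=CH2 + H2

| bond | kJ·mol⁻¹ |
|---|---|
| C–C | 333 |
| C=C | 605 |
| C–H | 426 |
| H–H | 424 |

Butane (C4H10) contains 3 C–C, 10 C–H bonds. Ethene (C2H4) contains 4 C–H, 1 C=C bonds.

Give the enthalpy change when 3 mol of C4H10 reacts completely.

ΔH = +651 kJ

Bonds broken (reactants):
  C–C: 3 × 333 = 999
  C–H: 10 × 426 = 4260
  Σ(broken) = 5259 kJ
Bonds formed (products):
  C–H: 8 × 426 = 3408
  C=C: 2 × 605 = 1210
  H–H: 1 × 424 = 424
  Σ(formed) = 5042 kJ
ΔH = Σ(broken) − Σ(formed) = 5259 − 5042 = +217 kJ
For 3× the reaction as written: 3 × (+217) = +651 kJ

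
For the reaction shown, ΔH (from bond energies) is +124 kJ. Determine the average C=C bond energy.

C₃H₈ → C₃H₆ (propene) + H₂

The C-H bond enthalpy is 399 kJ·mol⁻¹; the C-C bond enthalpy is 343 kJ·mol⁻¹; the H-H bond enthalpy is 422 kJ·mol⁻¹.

Let D be the C=C bond energy.
Σ(broken) = 2×343 + 8×399 = 3878
Σ(formed) = 1×343 + 6×399 + 1×D + 1×422 = 3159 + D
ΔH = Σ(broken) − Σ(formed) = (3878) − (3159 + D) = +719 − D
Setting this equal to +124 kJ gives D = 595 kJ/mol.

D(C=C) ≈ 595 kJ/mol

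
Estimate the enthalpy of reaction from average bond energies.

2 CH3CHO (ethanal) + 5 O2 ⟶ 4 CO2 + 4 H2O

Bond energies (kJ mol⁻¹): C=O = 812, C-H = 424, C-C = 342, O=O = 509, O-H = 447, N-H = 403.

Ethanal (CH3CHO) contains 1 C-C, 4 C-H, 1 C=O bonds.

Bonds broken (reactants):
  C-C: 2 × 342 = 684
  C-H: 8 × 424 = 3392
  C=O: 2 × 812 = 1624
  O=O: 5 × 509 = 2545
  Σ(broken) = 8245 kJ
Bonds formed (products):
  C=O: 8 × 812 = 6496
  O-H: 8 × 447 = 3576
  Σ(formed) = 10072 kJ
ΔH = Σ(broken) − Σ(formed) = 8245 − 10072 = −1827 kJ

ΔH ≈ −1827 kJ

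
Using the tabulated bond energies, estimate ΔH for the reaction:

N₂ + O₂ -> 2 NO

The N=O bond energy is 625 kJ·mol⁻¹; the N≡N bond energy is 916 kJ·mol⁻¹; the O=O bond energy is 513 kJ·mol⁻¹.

Bonds broken (reactants):
  N≡N: 1 × 916 = 916
  O=O: 1 × 513 = 513
  Σ(broken) = 1429 kJ
Bonds formed (products):
  N=O: 2 × 625 = 1250
  Σ(formed) = 1250 kJ
ΔH = Σ(broken) − Σ(formed) = 1429 − 1250 = +179 kJ

ΔH ≈ +179 kJ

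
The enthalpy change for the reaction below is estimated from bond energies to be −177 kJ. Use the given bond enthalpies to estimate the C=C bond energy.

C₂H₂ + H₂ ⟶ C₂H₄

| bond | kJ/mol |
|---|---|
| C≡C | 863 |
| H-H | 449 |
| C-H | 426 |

D(C=C) ≈ 637 kJ/mol

Let D be the C=C bond energy.
Σ(broken) = 1×863 + 2×426 + 1×449 = 2164
Σ(formed) = 4×426 + 1×D = 1704 + D
ΔH = Σ(broken) − Σ(formed) = (2164) − (1704 + D) = +460 − D
Setting this equal to −177 kJ gives D = 637 kJ/mol.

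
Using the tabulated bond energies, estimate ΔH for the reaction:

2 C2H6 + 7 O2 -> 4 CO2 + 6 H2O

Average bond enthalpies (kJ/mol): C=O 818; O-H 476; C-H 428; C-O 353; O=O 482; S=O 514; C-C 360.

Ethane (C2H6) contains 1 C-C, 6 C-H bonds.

ΔH ≈ −3026 kJ

Bonds broken (reactants):
  C-C: 2 × 360 = 720
  C-H: 12 × 428 = 5136
  O=O: 7 × 482 = 3374
  Σ(broken) = 9230 kJ
Bonds formed (products):
  C=O: 8 × 818 = 6544
  O-H: 12 × 476 = 5712
  Σ(formed) = 12256 kJ
ΔH = Σ(broken) − Σ(formed) = 9230 − 12256 = −3026 kJ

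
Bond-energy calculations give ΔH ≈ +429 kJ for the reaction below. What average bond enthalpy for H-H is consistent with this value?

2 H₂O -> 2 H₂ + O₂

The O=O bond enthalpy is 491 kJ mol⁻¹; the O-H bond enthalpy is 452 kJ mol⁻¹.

D(H-H) ≈ 444 kJ/mol

Let D be the H-H bond energy.
Σ(broken) = 4×452 = 1808
Σ(formed) = 2×D + 1×491 = 491 + 2D
ΔH = Σ(broken) − Σ(formed) = (1808) − (491 + 2D) = +1317 − 2D
Setting this equal to +429 kJ gives 2D = 888, so D = 444 kJ/mol.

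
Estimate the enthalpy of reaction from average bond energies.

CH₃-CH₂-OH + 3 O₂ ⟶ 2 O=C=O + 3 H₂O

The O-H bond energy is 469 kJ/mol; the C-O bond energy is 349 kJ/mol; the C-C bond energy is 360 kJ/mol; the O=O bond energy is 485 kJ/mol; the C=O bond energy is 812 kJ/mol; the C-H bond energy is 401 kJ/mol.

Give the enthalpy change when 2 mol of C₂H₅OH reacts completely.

ΔH = −2848 kJ

Bonds broken (reactants):
  C-C: 1 × 360 = 360
  C-H: 5 × 401 = 2005
  C-O: 1 × 349 = 349
  O-H: 1 × 469 = 469
  O=O: 3 × 485 = 1455
  Σ(broken) = 4638 kJ
Bonds formed (products):
  C=O: 4 × 812 = 3248
  O-H: 6 × 469 = 2814
  Σ(formed) = 6062 kJ
ΔH = Σ(broken) − Σ(formed) = 4638 − 6062 = −1424 kJ
For 2× the reaction as written: 2 × (−1424) = −2848 kJ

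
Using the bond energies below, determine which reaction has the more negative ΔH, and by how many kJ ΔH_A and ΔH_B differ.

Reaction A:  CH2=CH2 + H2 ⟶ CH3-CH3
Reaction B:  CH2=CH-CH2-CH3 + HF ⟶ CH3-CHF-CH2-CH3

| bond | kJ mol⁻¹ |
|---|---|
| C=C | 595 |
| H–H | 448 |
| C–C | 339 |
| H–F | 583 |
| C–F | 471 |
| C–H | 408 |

Reaction A, by 72 kJ

Reaction A:
  Bonds broken (reactants):
    C–H: 4 × 408 = 1632
    C=C: 1 × 595 = 595
    H–H: 1 × 448 = 448
    Σ(broken) = 2675 kJ
  Bonds formed (products):
    C–C: 1 × 339 = 339
    C–H: 6 × 408 = 2448
    Σ(formed) = 2787 kJ
  ΔH_A = 2675 − 2787 = −112 kJ
Reaction B:
  Bonds broken (reactants):
    C–C: 2 × 339 = 678
    C–H: 8 × 408 = 3264
    C=C: 1 × 595 = 595
    H–F: 1 × 583 = 583
    Σ(broken) = 5120 kJ
  Bonds formed (products):
    C–C: 3 × 339 = 1017
    C–F: 1 × 471 = 471
    C–H: 9 × 408 = 3672
    Σ(formed) = 5160 kJ
  ΔH_B = 5120 − 5160 = −40 kJ
ΔH_A − ΔH_B = −72 kJ, so reaction A has the more negative ΔH; |ΔH_A − ΔH_B| = 72 kJ.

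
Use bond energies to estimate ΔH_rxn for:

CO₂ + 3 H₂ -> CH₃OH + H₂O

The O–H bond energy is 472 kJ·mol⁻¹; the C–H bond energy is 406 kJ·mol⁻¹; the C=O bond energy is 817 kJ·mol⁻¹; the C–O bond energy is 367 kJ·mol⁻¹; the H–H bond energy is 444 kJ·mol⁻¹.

Bonds broken (reactants):
  C=O: 2 × 817 = 1634
  H–H: 3 × 444 = 1332
  Σ(broken) = 2966 kJ
Bonds formed (products):
  C–H: 3 × 406 = 1218
  C–O: 1 × 367 = 367
  O–H: 3 × 472 = 1416
  Σ(formed) = 3001 kJ
ΔH = Σ(broken) − Σ(formed) = 2966 − 3001 = −35 kJ

ΔH ≈ −35 kJ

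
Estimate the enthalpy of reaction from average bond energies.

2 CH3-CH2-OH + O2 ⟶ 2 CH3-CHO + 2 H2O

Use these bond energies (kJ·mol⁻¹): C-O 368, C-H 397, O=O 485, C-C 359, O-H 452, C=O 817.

Bonds broken (reactants):
  C-C: 2 × 359 = 718
  C-H: 10 × 397 = 3970
  C-O: 2 × 368 = 736
  O-H: 2 × 452 = 904
  O=O: 1 × 485 = 485
  Σ(broken) = 6813 kJ
Bonds formed (products):
  C-C: 2 × 359 = 718
  C-H: 8 × 397 = 3176
  C=O: 2 × 817 = 1634
  O-H: 4 × 452 = 1808
  Σ(formed) = 7336 kJ
ΔH = Σ(broken) − Σ(formed) = 6813 − 7336 = −523 kJ

ΔH ≈ −523 kJ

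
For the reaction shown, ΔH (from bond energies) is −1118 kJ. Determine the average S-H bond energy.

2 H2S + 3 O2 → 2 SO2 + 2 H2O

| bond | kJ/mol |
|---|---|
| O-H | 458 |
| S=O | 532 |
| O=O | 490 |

D(S-H) ≈ 343 kJ/mol

Let D be the S-H bond energy.
Σ(broken) = 3×490 + 4×D = 1470 + 4D
Σ(formed) = 4×458 + 4×532 = 3960
ΔH = Σ(broken) − Σ(formed) = (1470 + 4D) − (3960) = −2490 + 4D
Setting this equal to −1118 kJ gives 4D = 1372, so D = 343 kJ/mol.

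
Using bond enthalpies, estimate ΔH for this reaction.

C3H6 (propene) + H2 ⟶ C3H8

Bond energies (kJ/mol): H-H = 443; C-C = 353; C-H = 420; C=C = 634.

ΔH ≈ −116 kJ

Bonds broken (reactants):
  C-C: 1 × 353 = 353
  C-H: 6 × 420 = 2520
  C=C: 1 × 634 = 634
  H-H: 1 × 443 = 443
  Σ(broken) = 3950 kJ
Bonds formed (products):
  C-C: 2 × 353 = 706
  C-H: 8 × 420 = 3360
  Σ(formed) = 4066 kJ
ΔH = Σ(broken) − Σ(formed) = 3950 − 4066 = −116 kJ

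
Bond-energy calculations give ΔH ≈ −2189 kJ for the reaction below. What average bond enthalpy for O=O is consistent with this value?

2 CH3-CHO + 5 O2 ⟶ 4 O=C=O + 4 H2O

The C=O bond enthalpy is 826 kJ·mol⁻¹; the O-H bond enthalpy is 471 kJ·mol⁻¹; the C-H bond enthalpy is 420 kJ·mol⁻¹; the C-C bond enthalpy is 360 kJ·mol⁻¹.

Let D be the O=O bond energy.
Σ(broken) = 2×360 + 8×420 + 2×826 + 5×D = 5732 + 5D
Σ(formed) = 8×826 + 8×471 = 10376
ΔH = Σ(broken) − Σ(formed) = (5732 + 5D) − (10376) = −4644 + 5D
Setting this equal to −2189 kJ gives 5D = 2455, so D = 491 kJ/mol.

D(O=O) ≈ 491 kJ/mol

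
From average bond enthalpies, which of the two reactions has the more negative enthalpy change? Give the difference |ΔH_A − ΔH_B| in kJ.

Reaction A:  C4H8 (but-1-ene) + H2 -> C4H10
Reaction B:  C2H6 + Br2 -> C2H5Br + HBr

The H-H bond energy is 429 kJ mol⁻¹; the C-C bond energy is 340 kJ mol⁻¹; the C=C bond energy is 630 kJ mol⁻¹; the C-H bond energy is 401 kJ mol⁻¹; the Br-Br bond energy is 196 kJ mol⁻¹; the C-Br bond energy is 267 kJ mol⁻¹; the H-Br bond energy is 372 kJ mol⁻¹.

Reaction A:
  Bonds broken (reactants):
    C-C: 2 × 340 = 680
    C-H: 8 × 401 = 3208
    C=C: 1 × 630 = 630
    H-H: 1 × 429 = 429
    Σ(broken) = 4947 kJ
  Bonds formed (products):
    C-C: 3 × 340 = 1020
    C-H: 10 × 401 = 4010
    Σ(formed) = 5030 kJ
  ΔH_A = 4947 − 5030 = −83 kJ
Reaction B:
  Bonds broken (reactants):
    Br-Br: 1 × 196 = 196
    C-C: 1 × 340 = 340
    C-H: 6 × 401 = 2406
    Σ(broken) = 2942 kJ
  Bonds formed (products):
    C-Br: 1 × 267 = 267
    C-C: 1 × 340 = 340
    C-H: 5 × 401 = 2005
    H-Br: 1 × 372 = 372
    Σ(formed) = 2984 kJ
  ΔH_B = 2942 − 2984 = −42 kJ
ΔH_A − ΔH_B = −41 kJ, so reaction A has the more negative ΔH; |ΔH_A − ΔH_B| = 41 kJ.

Reaction A, by 41 kJ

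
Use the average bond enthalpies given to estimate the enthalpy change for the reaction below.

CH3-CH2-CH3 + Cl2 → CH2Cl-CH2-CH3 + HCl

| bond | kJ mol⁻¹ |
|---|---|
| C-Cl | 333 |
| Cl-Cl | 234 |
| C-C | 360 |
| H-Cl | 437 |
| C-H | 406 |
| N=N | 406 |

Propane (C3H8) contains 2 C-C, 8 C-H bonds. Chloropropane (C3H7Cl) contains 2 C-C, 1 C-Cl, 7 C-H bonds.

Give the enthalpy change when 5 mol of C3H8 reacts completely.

Bonds broken (reactants):
  C-C: 2 × 360 = 720
  C-H: 8 × 406 = 3248
  Cl-Cl: 1 × 234 = 234
  Σ(broken) = 4202 kJ
Bonds formed (products):
  C-C: 2 × 360 = 720
  C-Cl: 1 × 333 = 333
  C-H: 7 × 406 = 2842
  H-Cl: 1 × 437 = 437
  Σ(formed) = 4332 kJ
ΔH = Σ(broken) − Σ(formed) = 4202 − 4332 = −130 kJ
For 5× the reaction as written: 5 × (−130) = −650 kJ

ΔH = −650 kJ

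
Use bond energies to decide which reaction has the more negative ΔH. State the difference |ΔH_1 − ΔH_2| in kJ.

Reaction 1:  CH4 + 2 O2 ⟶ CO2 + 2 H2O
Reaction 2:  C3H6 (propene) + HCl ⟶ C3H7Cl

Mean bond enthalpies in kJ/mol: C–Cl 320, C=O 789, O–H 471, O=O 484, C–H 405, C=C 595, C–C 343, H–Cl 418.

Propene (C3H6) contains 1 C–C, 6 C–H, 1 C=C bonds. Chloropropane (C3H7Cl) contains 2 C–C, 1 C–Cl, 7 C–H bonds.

Reaction 1, by 819 kJ

Reaction 1:
  Bonds broken (reactants):
    C–H: 4 × 405 = 1620
    O=O: 2 × 484 = 968
    Σ(broken) = 2588 kJ
  Bonds formed (products):
    C=O: 2 × 789 = 1578
    O–H: 4 × 471 = 1884
    Σ(formed) = 3462 kJ
  ΔH_1 = 2588 − 3462 = −874 kJ
Reaction 2:
  Bonds broken (reactants):
    C–C: 1 × 343 = 343
    C–H: 6 × 405 = 2430
    C=C: 1 × 595 = 595
    H–Cl: 1 × 418 = 418
    Σ(broken) = 3786 kJ
  Bonds formed (products):
    C–C: 2 × 343 = 686
    C–Cl: 1 × 320 = 320
    C–H: 7 × 405 = 2835
    Σ(formed) = 3841 kJ
  ΔH_2 = 3786 − 3841 = −55 kJ
ΔH_1 − ΔH_2 = −819 kJ, so reaction 1 has the more negative ΔH; |ΔH_1 − ΔH_2| = 819 kJ.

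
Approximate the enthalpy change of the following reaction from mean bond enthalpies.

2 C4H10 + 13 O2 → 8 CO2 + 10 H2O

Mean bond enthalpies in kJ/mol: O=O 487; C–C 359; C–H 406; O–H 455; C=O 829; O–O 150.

Bonds broken (reactants):
  C–C: 6 × 359 = 2154
  C–H: 20 × 406 = 8120
  O=O: 13 × 487 = 6331
  Σ(broken) = 16605 kJ
Bonds formed (products):
  C=O: 16 × 829 = 13264
  O–H: 20 × 455 = 9100
  Σ(formed) = 22364 kJ
ΔH = Σ(broken) − Σ(formed) = 16605 − 22364 = −5759 kJ

ΔH ≈ −5759 kJ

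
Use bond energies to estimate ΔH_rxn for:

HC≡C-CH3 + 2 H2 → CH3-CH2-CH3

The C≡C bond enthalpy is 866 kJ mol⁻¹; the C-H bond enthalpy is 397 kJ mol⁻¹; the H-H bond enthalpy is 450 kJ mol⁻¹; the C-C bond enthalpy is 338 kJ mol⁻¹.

Bonds broken (reactants):
  C≡C: 1 × 866 = 866
  C-C: 1 × 338 = 338
  C-H: 4 × 397 = 1588
  H-H: 2 × 450 = 900
  Σ(broken) = 3692 kJ
Bonds formed (products):
  C-C: 2 × 338 = 676
  C-H: 8 × 397 = 3176
  Σ(formed) = 3852 kJ
ΔH = Σ(broken) − Σ(formed) = 3692 − 3852 = −160 kJ

ΔH ≈ −160 kJ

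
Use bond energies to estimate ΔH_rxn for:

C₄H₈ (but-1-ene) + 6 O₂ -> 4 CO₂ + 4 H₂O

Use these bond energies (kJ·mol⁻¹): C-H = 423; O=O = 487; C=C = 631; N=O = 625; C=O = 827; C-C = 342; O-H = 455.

ΔH ≈ −2635 kJ

Bonds broken (reactants):
  C-C: 2 × 342 = 684
  C-H: 8 × 423 = 3384
  C=C: 1 × 631 = 631
  O=O: 6 × 487 = 2922
  Σ(broken) = 7621 kJ
Bonds formed (products):
  C=O: 8 × 827 = 6616
  O-H: 8 × 455 = 3640
  Σ(formed) = 10256 kJ
ΔH = Σ(broken) − Σ(formed) = 7621 − 10256 = −2635 kJ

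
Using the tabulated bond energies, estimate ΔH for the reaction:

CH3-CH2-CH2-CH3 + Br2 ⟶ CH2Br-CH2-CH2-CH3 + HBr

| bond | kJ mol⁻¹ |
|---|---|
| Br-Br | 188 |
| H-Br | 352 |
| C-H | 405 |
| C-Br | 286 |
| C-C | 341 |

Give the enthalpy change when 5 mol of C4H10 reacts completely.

Bonds broken (reactants):
  Br-Br: 1 × 188 = 188
  C-C: 3 × 341 = 1023
  C-H: 10 × 405 = 4050
  Σ(broken) = 5261 kJ
Bonds formed (products):
  C-Br: 1 × 286 = 286
  C-C: 3 × 341 = 1023
  C-H: 9 × 405 = 3645
  H-Br: 1 × 352 = 352
  Σ(formed) = 5306 kJ
ΔH = Σ(broken) − Σ(formed) = 5261 − 5306 = −45 kJ
For 5× the reaction as written: 5 × (−45) = −225 kJ

ΔH = −225 kJ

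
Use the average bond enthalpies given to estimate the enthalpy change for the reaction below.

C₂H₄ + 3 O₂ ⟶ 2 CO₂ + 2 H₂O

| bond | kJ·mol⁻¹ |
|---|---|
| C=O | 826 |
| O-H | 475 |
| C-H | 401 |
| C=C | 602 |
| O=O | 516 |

ΔH ≈ −1450 kJ

Bonds broken (reactants):
  C-H: 4 × 401 = 1604
  C=C: 1 × 602 = 602
  O=O: 3 × 516 = 1548
  Σ(broken) = 3754 kJ
Bonds formed (products):
  C=O: 4 × 826 = 3304
  O-H: 4 × 475 = 1900
  Σ(formed) = 5204 kJ
ΔH = Σ(broken) − Σ(formed) = 3754 − 5204 = −1450 kJ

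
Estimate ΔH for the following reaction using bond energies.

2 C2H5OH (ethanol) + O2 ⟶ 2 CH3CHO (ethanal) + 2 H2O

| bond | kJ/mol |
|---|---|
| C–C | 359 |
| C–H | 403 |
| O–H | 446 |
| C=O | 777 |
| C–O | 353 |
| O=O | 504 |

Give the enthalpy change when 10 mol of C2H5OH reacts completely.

Bonds broken (reactants):
  C–C: 2 × 359 = 718
  C–H: 10 × 403 = 4030
  C–O: 2 × 353 = 706
  O–H: 2 × 446 = 892
  O=O: 1 × 504 = 504
  Σ(broken) = 6850 kJ
Bonds formed (products):
  C–C: 2 × 359 = 718
  C–H: 8 × 403 = 3224
  C=O: 2 × 777 = 1554
  O–H: 4 × 446 = 1784
  Σ(formed) = 7280 kJ
ΔH = Σ(broken) − Σ(formed) = 6850 − 7280 = −430 kJ
For 5× the reaction as written: 5 × (−430) = −2150 kJ

ΔH = −2150 kJ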